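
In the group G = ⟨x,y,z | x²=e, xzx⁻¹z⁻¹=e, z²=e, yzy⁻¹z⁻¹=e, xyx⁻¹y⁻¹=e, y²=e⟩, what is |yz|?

Compute successive powers until reaching e:
  (yz)¹ = yz, (yz)² = e.
The smallest positive k with (yz)ᵏ = e is 2.

Answer: 2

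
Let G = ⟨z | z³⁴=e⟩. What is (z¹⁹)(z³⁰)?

Compute (z¹⁹) · (z³⁰) by multiplying left to right and reducing via the relations at each step:
  (z¹⁹) · z³⁰ = z¹⁵

Answer: z¹⁵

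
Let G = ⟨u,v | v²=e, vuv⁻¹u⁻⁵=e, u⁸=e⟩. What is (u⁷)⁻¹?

The order of (u⁷) is 8 (smallest k with (u⁷)ᵏ = e), so (u⁷)⁻¹ = (u⁷)⁷ = u.
Check: (u⁷) · u → (u⁷) · u = e, giving e as required.

Answer: u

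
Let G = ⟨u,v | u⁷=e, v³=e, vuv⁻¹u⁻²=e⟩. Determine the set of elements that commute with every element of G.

An element z ∈ Z(G) iff z commutes with every generator.
For example e is central: e·u = u = u·e; e·v = v = v·e.
Whereas u ∉ Z(G) since u·v = uv ≠ u²v = v·u.
Checking each of the 21 elements this way gives Z(G) = {e}, of order 1.

Answer: {e}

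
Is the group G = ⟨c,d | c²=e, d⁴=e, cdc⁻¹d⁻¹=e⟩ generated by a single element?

|G| = 8, but the maximum element order in G is 4 < 8. No single element generates all of G, so G is not cyclic.

Answer: No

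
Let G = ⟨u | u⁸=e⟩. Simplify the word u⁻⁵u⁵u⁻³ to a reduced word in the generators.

Multiply left to right, reducing at each step:
  (u³) · u⁵ = e
  e · u⁻³ = u⁵

Answer: u⁵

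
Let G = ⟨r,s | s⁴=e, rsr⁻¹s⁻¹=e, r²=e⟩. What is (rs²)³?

Compute successive powers of (rs²), reducing at each step:
  (rs²)²: (rs²) · r = s²;   (s²) · s² = e
  (rs²)³: e · r = r;   r · s² = rs²

Answer: rs²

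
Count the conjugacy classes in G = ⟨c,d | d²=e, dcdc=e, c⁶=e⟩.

The conjugacy classes (representative and size) are:
  [e] (size 1), [c⁵] (size 2), [c⁴] (size 2), [c³] (size 1), [d] (size 3), [c³d] (size 3).
Class equation: 1 + 2 + 2 + 1 + 3 + 3 = 12 = |G|. So G has 6 conjugacy classes.

Answer: 6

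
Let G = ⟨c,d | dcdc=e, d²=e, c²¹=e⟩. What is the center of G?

An element z ∈ Z(G) iff z commutes with every generator.
For example e is central: e·c = c = c·e; e·d = d = d·e.
Whereas c ∉ Z(G) since c·d = cd ≠ c²⁰d = d·c.
Checking each of the 42 elements this way gives Z(G) = {e}, of order 1.

Answer: {e}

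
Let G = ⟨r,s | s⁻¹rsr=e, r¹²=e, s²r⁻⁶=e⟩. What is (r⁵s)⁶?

Compute successive powers of (r⁵s), reducing at each step:
  (r⁵s)²: (r⁵s) · r⁵ = s;   s · s = r⁶
  (r⁵s)³: (r⁶) · r⁵ = r¹¹;   (r¹¹) · s = r⁵s⁻¹
  (r⁵s)⁴: (r⁵s⁻¹) · r⁵ = s⁻¹;   (s⁻¹) · s = e
  (r⁵s)⁵: e · r⁵ = r⁵;   (r⁵) · s = r⁵s
  (r⁵s)⁶: (r⁵s) · r⁵ = s;   s · s = r⁶

Answer: r⁶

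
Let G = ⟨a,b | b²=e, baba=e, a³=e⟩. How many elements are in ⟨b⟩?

|⟨b⟩| equals the order of b. Compute successive powers until reaching e:
  b¹ = b, b² = e.
The smallest positive k with bᵏ = e is 2, so |⟨b⟩| = 2.

Answer: 2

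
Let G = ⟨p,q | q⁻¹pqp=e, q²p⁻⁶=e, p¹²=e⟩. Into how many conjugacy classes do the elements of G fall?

The conjugacy classes (representative and size) are:
  [e] (size 1), [p¹¹] (size 2), [p²] (size 2), [p⁹] (size 2), [p⁴] (size 2), [p⁵] (size 2), [p⁶] (size 1), [p²q] (size 6), [pq] (size 6).
Class equation: 1 + 2 + 2 + 2 + 2 + 2 + 1 + 6 + 6 = 24 = |G|. So G has 9 conjugacy classes.

Answer: 9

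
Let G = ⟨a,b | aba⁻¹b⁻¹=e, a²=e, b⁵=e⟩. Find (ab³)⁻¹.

The order of (ab³) is 10 (smallest k with (ab³)ᵏ = e), so (ab³)⁻¹ = (ab³)⁹ = ab².
Check: (ab³) · (ab²) → (ab³) · a = b³;   (b³) · b² = e, giving e as required.

Answer: ab²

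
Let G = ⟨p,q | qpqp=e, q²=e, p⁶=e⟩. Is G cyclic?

Every cyclic group is abelian. But p·q = pq while q·p = p⁵q, so p·q ≠ q·p and G is not abelian. Hence G is not cyclic.

Answer: No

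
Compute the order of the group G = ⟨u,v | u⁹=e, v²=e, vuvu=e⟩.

Enumerate words in the generators, reducing via the relations: the distinct elements are
  {e, u, v, uv, u², u³, u⁴, u⁵, u⁶, u⁷, u⁸, u²v, u³v, u⁴v, u⁵v, u⁶v, u⁷v, u⁸v}.
No further products give new elements, so |G| = 18.

Answer: 18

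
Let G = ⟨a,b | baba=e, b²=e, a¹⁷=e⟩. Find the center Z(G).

An element z ∈ Z(G) iff z commutes with every generator.
For example e is central: e·a = a = a·e; e·b = b = b·e.
Whereas a ∉ Z(G) since a·b = ab ≠ a¹⁶b = b·a.
Checking each of the 34 elements this way gives Z(G) = {e}, of order 1.

Answer: {e}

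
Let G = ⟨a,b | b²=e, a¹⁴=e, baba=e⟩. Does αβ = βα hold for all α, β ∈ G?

a·b = ab but b·a = a¹³b, so a·b ≠ b·a and G is not abelian.

Answer: No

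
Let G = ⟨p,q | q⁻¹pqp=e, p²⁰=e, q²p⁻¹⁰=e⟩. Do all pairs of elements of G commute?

p·q = pq but q·p = p⁹q⁻¹, so p·q ≠ q·p and G is not abelian.

Answer: No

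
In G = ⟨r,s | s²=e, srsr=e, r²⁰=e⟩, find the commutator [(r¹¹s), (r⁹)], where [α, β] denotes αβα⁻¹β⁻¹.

[(r¹¹s), (r⁹)] = (r¹¹s)·(r⁹)·(r¹¹s)⁻¹·(r⁹)⁻¹.
  (r¹¹s) · (r⁹) = r²s
  (r²s) · (r¹¹s) = r¹¹
  (r¹¹) · (r¹¹) = r²

Answer: r²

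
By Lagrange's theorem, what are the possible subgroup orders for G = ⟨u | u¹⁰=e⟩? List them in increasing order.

|G| = 10 = 2 · 5. By Lagrange's theorem the order of any subgroup divides 10; the divisors of 10 are 1, 2, 5, 10.

Answer: 1, 2, 5, 10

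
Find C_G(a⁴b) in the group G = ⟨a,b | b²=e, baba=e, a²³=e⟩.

⟨a⁴b⟩ ⊆ C_G(a⁴b) since powers of a⁴b commute with a⁴b; so |C_G(a⁴b)| ≥ |⟨a⁴b⟩| = 2.
By orbit–stabilizer, |C_G(a⁴b)| = |G| / |conj. class of a⁴b| = 46 / 23 = 2.
The 2 elements commuting with a⁴b are {e, a⁴b}.

Answer: {e, a⁴b}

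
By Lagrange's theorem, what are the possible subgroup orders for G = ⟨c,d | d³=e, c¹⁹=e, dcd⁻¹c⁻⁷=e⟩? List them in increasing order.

|G| = 57 = 3 · 19. By Lagrange's theorem the order of any subgroup divides 57; the divisors of 57 are 1, 3, 19, 57.

Answer: 1, 3, 19, 57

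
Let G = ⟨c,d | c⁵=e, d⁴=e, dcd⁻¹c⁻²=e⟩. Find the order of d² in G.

Compute successive powers until reaching e:
  (d²)¹ = d², (d²)² = e.
The smallest positive k with (d²)ᵏ = e is 2.

Answer: 2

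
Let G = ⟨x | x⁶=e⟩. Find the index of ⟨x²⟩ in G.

First find ord(x²) by computing successive powers:
  (x²)¹ = x², (x²)² = x⁴, (x²)³ = e.
So |⟨x²⟩| = ord(x²) = 3. With |G| = 6, by Lagrange [G : ⟨x²⟩] = 6/3 = 2.

Answer: 2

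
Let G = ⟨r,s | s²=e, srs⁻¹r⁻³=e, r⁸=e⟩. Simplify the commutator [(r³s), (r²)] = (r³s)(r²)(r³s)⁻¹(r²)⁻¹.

[(r³s), (r²)] = (r³s)·(r²)·(r³s)⁻¹·(r²)⁻¹.
  (r³s) · (r²) = rs
  (rs) · (r⁷s) = r⁶
  (r⁶) · (r⁶) = r⁴

Answer: r⁴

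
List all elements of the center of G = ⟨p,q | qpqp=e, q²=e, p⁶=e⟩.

An element z ∈ Z(G) iff z commutes with every generator.
For example p³ is central: (p³)·p = p⁴ = p·(p³); (p³)·q = p³q = q·(p³).
Whereas p ∉ Z(G) since p·q = pq ≠ p⁵q = q·p.
Checking each of the 12 elements this way gives Z(G) = {e, p³}, of order 2.

Answer: {e, p³}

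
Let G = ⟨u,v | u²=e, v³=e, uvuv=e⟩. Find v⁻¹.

The order of v is 3 (smallest k with vᵏ = e), so v⁻¹ = v² = v².
Check: v · (v²) → v · v² = e, giving e as required.

Answer: v²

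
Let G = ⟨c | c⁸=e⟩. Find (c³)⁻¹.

The order of (c³) is 8 (smallest k with (c³)ᵏ = e), so (c³)⁻¹ = (c³)⁷ = c⁵.
Check: (c³) · (c⁵) → (c³) · c⁵ = e, giving e as required.

Answer: c⁵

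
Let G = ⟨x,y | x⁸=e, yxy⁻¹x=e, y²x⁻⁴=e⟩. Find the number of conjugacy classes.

The conjugacy classes (representative and size) are:
  [e] (size 1), [x⁷] (size 2), [x²] (size 2), [x⁵] (size 2), [x⁴] (size 1), [x²y⁻¹] (size 4), [x³y] (size 4).
Class equation: 1 + 2 + 2 + 2 + 1 + 4 + 4 = 16 = |G|. So G has 7 conjugacy classes.

Answer: 7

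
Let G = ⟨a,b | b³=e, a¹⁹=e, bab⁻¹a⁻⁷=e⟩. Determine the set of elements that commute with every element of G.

An element z ∈ Z(G) iff z commutes with every generator.
For example e is central: e·a = a = a·e; e·b = b = b·e.
Whereas a ∉ Z(G) since a·b = ab ≠ a⁷b = b·a.
Checking each of the 57 elements this way gives Z(G) = {e}, of order 1.

Answer: {e}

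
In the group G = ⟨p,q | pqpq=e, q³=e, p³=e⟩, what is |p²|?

Compute successive powers until reaching e:
  (p²)¹ = p², (p²)² = p, (p²)³ = e.
The smallest positive k with (p²)ᵏ = e is 3.

Answer: 3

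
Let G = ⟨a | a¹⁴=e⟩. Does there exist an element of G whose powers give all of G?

|G| = 14. The element a has order 14 (its powers give 14 distinct elements), so ⟨a⟩ = G and G is cyclic.

Answer: Yes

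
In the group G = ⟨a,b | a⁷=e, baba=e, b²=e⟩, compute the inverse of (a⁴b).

The order of (a⁴b) is 2 (smallest k with (a⁴b)ᵏ = e), so (a⁴b)⁻¹ = (a⁴b)¹ = a⁴b.
Check: (a⁴b) · (a⁴b) → (a⁴b) · a⁴ = b;   b · b = e, giving e as required.

Answer: a⁴b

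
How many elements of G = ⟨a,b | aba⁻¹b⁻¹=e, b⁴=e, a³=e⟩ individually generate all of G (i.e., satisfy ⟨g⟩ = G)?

G is cyclic of order 12. An element generates G iff its order is 12, and a cyclic group of order 12 has exactly φ(12) = 4 such elements.

Answer: 4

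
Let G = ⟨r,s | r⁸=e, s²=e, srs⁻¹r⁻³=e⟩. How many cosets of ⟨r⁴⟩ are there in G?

First find ord(r⁴) by computing successive powers:
  (r⁴)¹ = r⁴, (r⁴)² = e.
So |⟨r⁴⟩| = ord(r⁴) = 2. With |G| = 16, by Lagrange [G : ⟨r⁴⟩] = 16/2 = 8.

Answer: 8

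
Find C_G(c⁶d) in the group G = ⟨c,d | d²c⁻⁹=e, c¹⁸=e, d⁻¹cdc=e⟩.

⟨c⁶d⟩ ⊆ C_G(c⁶d) since powers of c⁶d commute with c⁶d; so |C_G(c⁶d)| ≥ |⟨c⁶d⟩| = 4.
By orbit–stabilizer, |C_G(c⁶d)| = |G| / |conj. class of c⁶d| = 36 / 9 = 4.
The 4 elements commuting with c⁶d are {e, c⁹, c⁶d, c⁶d⁻¹}.

Answer: {e, c⁹, c⁶d, c⁶d⁻¹}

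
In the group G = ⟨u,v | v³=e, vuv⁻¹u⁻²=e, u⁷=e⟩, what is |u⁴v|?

Compute successive powers until reaching e:
  (u⁴v)¹ = u⁴v, (u⁴v)² = u⁵v², (u⁴v)³ = e.
The smallest positive k with (u⁴v)ᵏ = e is 3.

Answer: 3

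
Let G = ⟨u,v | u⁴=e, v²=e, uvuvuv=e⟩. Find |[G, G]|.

G' = [G, G] is generated by all commutators. The generator-pair commutators are: [u, v] = u²vu.
The subgroup they normally generate is {e, u², uv, vu³, u²vu, u³v, u²vu³, vu, uvu², vu²v, u²vu²v, u³vu²}, of order 12.
Check: |G/G'| = 24/12 = 2 is the order of the abelianisation.

Answer: 12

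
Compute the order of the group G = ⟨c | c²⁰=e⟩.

G is generated by a single element, so G is cyclic. The relator gives c²⁰ = e and no smaller power is forced to be e, so the 20 powers {c, e, c², c³, c⁴, c⁵, c⁶, c⁷, c⁸, c⁹, c¹², c¹³, c¹¹, c¹⁰, c¹⁴, c¹⁵, c¹⁶, c¹⁷, c¹⁸, c¹⁹} are distinct. Hence |G| = 20.

Answer: 20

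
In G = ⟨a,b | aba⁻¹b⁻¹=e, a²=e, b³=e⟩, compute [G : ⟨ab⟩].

First find ord(ab) by computing successive powers:
  (ab)¹ = ab, (ab)² = b², (ab)³ = a, (ab)⁴ = b, (ab)⁵ = ab², (ab)⁶ = e.
So |⟨ab⟩| = ord(ab) = 6. With |G| = 6, by Lagrange [G : ⟨ab⟩] = 6/6 = 1.

Answer: 1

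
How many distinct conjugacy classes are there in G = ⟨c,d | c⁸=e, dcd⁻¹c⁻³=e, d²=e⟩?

The conjugacy classes (representative and size) are:
  [e] (size 1), [c³] (size 2), [c²] (size 2), [c⁴] (size 1), [c⁵] (size 2), [c⁴d] (size 4), [cd] (size 4).
Class equation: 1 + 2 + 2 + 1 + 2 + 4 + 4 = 16 = |G|. So G has 7 conjugacy classes.

Answer: 7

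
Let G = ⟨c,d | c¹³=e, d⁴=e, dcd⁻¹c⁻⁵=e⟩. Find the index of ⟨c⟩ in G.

First find ord(c) by computing successive powers:
  c¹ = c, c² = c², c³ = c³, c⁴ = c⁴, c⁵ = c⁵, c⁶ = c⁶, c⁷ = c⁷, c⁸ = c⁸, c⁹ = c⁹, c¹⁰ = c¹⁰, c¹¹ = c¹¹, c¹² = c¹², c¹³ = e.
So |⟨c⟩| = ord(c) = 13. With |G| = 52, by Lagrange [G : ⟨c⟩] = 52/13 = 4.

Answer: 4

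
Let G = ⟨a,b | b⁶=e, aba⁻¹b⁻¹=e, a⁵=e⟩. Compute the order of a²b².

Compute successive powers until reaching e:
  (a²b²)¹ = a²b², (a²b²)² = a⁴b⁴, (a²b²)³ = a, (a²b²)⁴ = a³b², (a²b²)⁵ = b⁴, (a²b²)⁶ = a², (a²b²)⁷ = a⁴b², (a²b²)⁸ = ab⁴, (a²b²)⁹ = a³, (a²b²)¹⁰ = b², (a²b²)¹¹ = a²b⁴, (a²b²)¹² = a⁴, (a²b²)¹³ = ab², (a²b²)¹⁴ = a³b⁴, (a²b²)¹⁵ = e.
The smallest positive k with (a²b²)ᵏ = e is 15.

Answer: 15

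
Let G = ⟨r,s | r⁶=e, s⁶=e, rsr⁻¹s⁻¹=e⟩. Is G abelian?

Each pair of generators commutes: r·s = rs = s·r. Since the generators pairwise commute, every element of G commutes with every other, so G is abelian.

Answer: Yes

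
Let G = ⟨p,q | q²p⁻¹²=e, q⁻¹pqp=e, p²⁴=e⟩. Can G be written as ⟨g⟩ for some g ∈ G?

Every cyclic group is abelian. But p·q = pq while q·p = p¹¹q⁻¹, so p·q ≠ q·p and G is not abelian. Hence G is not cyclic.

Answer: No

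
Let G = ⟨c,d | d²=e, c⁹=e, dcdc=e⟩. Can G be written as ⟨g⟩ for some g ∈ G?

Every cyclic group is abelian. But c·d = cd while d·c = c⁸d, so c·d ≠ d·c and G is not abelian. Hence G is not cyclic.

Answer: No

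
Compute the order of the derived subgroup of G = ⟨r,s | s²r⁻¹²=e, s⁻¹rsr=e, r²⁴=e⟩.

G' = [G, G] is generated by all commutators. The generator-pair commutators are: [r, s] = r².
The subgroup they normally generate is {e, r², r⁴, r⁶, r⁸, r¹⁰, r¹², r¹⁴, r¹⁶, r¹⁸, r²⁰, r²²}, of order 12.
Check: |G/G'| = 48/12 = 4 is the order of the abelianisation.

Answer: 12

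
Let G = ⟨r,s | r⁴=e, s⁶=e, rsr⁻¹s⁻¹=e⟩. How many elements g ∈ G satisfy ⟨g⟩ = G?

⟨g⟩ = G would require ord(g) = |G| = 24, but the maximum element order in G is 12 < 24. So G is not cyclic and no single element generates it: the count is 0.

Answer: 0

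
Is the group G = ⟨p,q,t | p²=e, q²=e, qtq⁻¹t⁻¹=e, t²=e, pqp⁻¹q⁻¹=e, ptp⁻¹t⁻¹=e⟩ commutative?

Each pair of generators commutes: p·q = pq = q·p; p·t = pt = t·p; q·t = qt = t·q. Since the generators pairwise commute, every element of G commutes with every other, so G is abelian.

Answer: Yes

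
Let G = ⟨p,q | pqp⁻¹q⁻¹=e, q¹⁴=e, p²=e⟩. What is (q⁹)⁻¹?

The order of (q⁹) is 14 (smallest k with (q⁹)ᵏ = e), so (q⁹)⁻¹ = (q⁹)¹³ = q⁵.
Check: (q⁹) · (q⁵) → (q⁹) · q⁵ = e, giving e as required.

Answer: q⁵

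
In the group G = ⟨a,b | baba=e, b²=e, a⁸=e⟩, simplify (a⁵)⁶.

Compute successive powers of (a⁵), reducing at each step:
  (a⁵)²: (a⁵) · a⁵ = a²
  (a⁵)³: (a²) · a⁵ = a⁷
  (a⁵)⁴: (a⁷) · a⁵ = a⁴
  (a⁵)⁵: (a⁴) · a⁵ = a
  (a⁵)⁶: a · a⁵ = a⁶

Answer: a⁶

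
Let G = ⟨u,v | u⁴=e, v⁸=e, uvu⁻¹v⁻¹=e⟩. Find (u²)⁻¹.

The order of (u²) is 2 (smallest k with (u²)ᵏ = e), so (u²)⁻¹ = (u²)¹ = u².
Check: (u²) · (u²) → (u²) · u² = e, giving e as required.

Answer: u²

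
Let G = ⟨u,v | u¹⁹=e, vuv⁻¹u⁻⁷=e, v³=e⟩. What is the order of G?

Enumerate words in the generators, reducing via the relations: the distinct elements are
  {e, u, v, uv, u², u³, u⁴, u⁵, u⁶, u⁷, u⁸, u⁹, v², uv², u²v, u³v, u¹², u¹³, u¹¹, u¹⁰, u¹⁴, u¹⁵, u¹⁶, u¹⁷, u¹⁸, u⁴v, u⁵v, u⁶v, u⁷v, u⁸v, u⁹v, u²v², u³v², u¹²v, u¹³v, u¹¹v, u¹⁰v, u¹⁴v, u¹⁵v, u¹⁶v, u¹⁷v, u¹⁸v, u⁴v², u⁵v², u⁶v², u⁷v², u⁸v², u⁹v², u¹²v², u¹³v², u¹¹v², u¹⁰v², u¹⁴v², u¹⁵v², u¹⁶v², u¹⁷v², u¹⁸v²}.
No further products give new elements, so |G| = 57.

Answer: 57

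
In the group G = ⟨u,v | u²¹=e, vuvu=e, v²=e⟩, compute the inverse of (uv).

The order of (uv) is 2 (smallest k with (uv)ᵏ = e), so (uv)⁻¹ = (uv)¹ = uv.
Check: (uv) · (uv) → (uv) · u = v;   v · v = e, giving e as required.

Answer: uv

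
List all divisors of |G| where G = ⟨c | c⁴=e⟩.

|G| = 4 = 2². By Lagrange's theorem the order of any subgroup divides 4; the divisors of 4 are 1, 2, 4.

Answer: 1, 2, 4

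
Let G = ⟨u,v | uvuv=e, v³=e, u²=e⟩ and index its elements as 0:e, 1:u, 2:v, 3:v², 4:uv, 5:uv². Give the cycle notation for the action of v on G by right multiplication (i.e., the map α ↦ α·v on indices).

(0 2 3)(1 4 5)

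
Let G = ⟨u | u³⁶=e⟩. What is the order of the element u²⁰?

Compute successive powers until reaching e:
  (u²⁰)¹ = u²⁰, (u²⁰)² = u⁴, (u²⁰)³ = u²⁴, (u²⁰)⁴ = u⁸, (u²⁰)⁵ = u²⁸, (u²⁰)⁶ = u¹², (u²⁰)⁷ = u³², (u²⁰)⁸ = u¹⁶, (u²⁰)⁹ = e.
The smallest positive k with (u²⁰)ᵏ = e is 9.

Answer: 9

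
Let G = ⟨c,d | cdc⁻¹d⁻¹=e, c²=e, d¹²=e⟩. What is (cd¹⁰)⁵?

Compute successive powers of (cd¹⁰), reducing at each step:
  (cd¹⁰)²: (cd¹⁰) · c = d¹⁰;   (d¹⁰) · d¹⁰ = d⁸
  (cd¹⁰)³: (d⁸) · c = cd⁸;   (cd⁸) · d¹⁰ = cd⁶
  (cd¹⁰)⁴: (cd⁶) · c = d⁶;   (d⁶) · d¹⁰ = d⁴
  (cd¹⁰)⁵: (d⁴) · c = cd⁴;   (cd⁴) · d¹⁰ = cd²

Answer: cd²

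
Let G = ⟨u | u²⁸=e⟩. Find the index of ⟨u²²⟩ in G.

First find ord(u²²) by computing successive powers:
  (u²²)¹ = u²², (u²²)² = u¹⁶, (u²²)³ = u¹⁰, (u²²)⁴ = u⁴, (u²²)⁵ = u²⁶, (u²²)⁶ = u²⁰, (u²²)⁷ = u¹⁴, (u²²)⁸ = u⁸, (u²²)⁹ = u², (u²²)¹⁰ = u²⁴, (u²²)¹¹ = u¹⁸, (u²²)¹² = u¹², (u²²)¹³ = u⁶, (u²²)¹⁴ = e.
So |⟨u²²⟩| = ord(u²²) = 14. With |G| = 28, by Lagrange [G : ⟨u²²⟩] = 28/14 = 2.

Answer: 2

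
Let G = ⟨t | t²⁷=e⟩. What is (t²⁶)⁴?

Compute successive powers of (t²⁶), reducing at each step:
  (t²⁶)²: (t²⁶) · t²⁶ = t²⁵
  (t²⁶)³: (t²⁵) · t²⁶ = t²⁴
  (t²⁶)⁴: (t²⁴) · t²⁶ = t²³

Answer: t²³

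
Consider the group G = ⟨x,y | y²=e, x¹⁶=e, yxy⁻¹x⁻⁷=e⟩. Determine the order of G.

Enumerate words in the generators, reducing via the relations: the distinct elements are
  {e, x, y, xy, x², x³, x⁴, x⁵, x⁶, x⁷, x⁸, x⁹, x²y, x³y, x¹², x¹³, x¹¹, x¹⁰, x¹⁴, x¹⁵, x⁴y, x⁵y, x⁶y, x⁷y, x⁸y, x⁹y, x¹²y, x¹³y, x¹¹y, x¹⁰y, x¹⁴y, x¹⁵y}.
No further products give new elements, so |G| = 32.

Answer: 32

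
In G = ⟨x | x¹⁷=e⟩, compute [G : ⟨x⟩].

First find ord(x) by computing successive powers:
  x¹ = x, x² = x², x³ = x³, x⁴ = x⁴, x⁵ = x⁵, x⁶ = x⁶, x⁷ = x⁷, x⁸ = x⁸, x⁹ = x⁹, x¹⁰ = x¹⁰, x¹¹ = x¹¹, x¹² = x¹², x¹³ = x¹³, x¹⁴ = x¹⁴, x¹⁵ = x¹⁵, x¹⁶ = x¹⁶, x¹⁷ = e.
So |⟨x⟩| = ord(x) = 17. With |G| = 17, by Lagrange [G : ⟨x⟩] = 17/17 = 1.

Answer: 1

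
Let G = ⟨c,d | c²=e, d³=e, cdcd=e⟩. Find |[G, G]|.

G' = [G, G] is generated by all commutators. The generator-pair commutators are: [c, d] = d.
The subgroup they normally generate is {e, d, d²}, of order 3.
Check: |G/G'| = 6/3 = 2 is the order of the abelianisation.

Answer: 3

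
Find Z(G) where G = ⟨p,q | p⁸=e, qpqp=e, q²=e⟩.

An element z ∈ Z(G) iff z commutes with every generator.
For example p⁴ is central: (p⁴)·p = p⁵ = p·(p⁴); (p⁴)·q = p⁴q = q·(p⁴).
Whereas p ∉ Z(G) since p·q = pq ≠ p⁷q = q·p.
Checking each of the 16 elements this way gives Z(G) = {e, p⁴}, of order 2.

Answer: {e, p⁴}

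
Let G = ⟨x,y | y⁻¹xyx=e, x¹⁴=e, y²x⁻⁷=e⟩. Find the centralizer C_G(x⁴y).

⟨x⁴y⟩ ⊆ C_G(x⁴y) since powers of x⁴y commute with x⁴y; so |C_G(x⁴y)| ≥ |⟨x⁴y⟩| = 4.
By orbit–stabilizer, |C_G(x⁴y)| = |G| / |conj. class of x⁴y| = 28 / 7 = 4.
The 4 elements commuting with x⁴y are {e, x⁷, x⁴y, x⁴y⁻¹}.

Answer: {e, x⁷, x⁴y, x⁴y⁻¹}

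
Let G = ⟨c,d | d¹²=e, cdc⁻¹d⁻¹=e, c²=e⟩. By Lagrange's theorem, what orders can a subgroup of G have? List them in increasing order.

|G| = 24 = 2³ · 3. By Lagrange's theorem the order of any subgroup divides 24; the divisors of 24 are 1, 2, 3, 4, 6, 8, 12, 24.

Answer: 1, 2, 3, 4, 6, 8, 12, 24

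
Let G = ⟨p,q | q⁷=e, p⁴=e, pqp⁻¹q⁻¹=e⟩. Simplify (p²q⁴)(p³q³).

Compute (p²q⁴) · (p³q³) by multiplying left to right and reducing via the relations at each step:
  (p²q⁴) · p³ = pq⁴
  (pq⁴) · q³ = p

Answer: p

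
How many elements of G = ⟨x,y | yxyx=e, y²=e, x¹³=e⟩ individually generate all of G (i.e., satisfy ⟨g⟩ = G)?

⟨g⟩ = G would require ord(g) = |G| = 26, but the maximum element order in G is 13 < 26. So G is not cyclic and no single element generates it: the count is 0.

Answer: 0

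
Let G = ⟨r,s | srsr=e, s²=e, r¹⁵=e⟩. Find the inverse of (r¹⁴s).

The order of (r¹⁴s) is 2 (smallest k with (r¹⁴s)ᵏ = e), so (r¹⁴s)⁻¹ = (r¹⁴s)¹ = r¹⁴s.
Check: (r¹⁴s) · (r¹⁴s) → (r¹⁴s) · r¹⁴ = s;   s · s = e, giving e as required.

Answer: r¹⁴s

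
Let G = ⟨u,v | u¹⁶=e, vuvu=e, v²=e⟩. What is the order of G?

Enumerate words in the generators, reducing via the relations: the distinct elements are
  {e, u, v, uv, u², u³, u⁴, u⁵, u⁶, u⁷, u⁸, u⁹, u²v, u³v, u¹², u¹³, u¹¹, u¹⁰, u¹⁴, u¹⁵, u⁴v, u⁵v, u⁶v, u⁷v, u⁸v, u⁹v, u¹²v, u¹³v, u¹¹v, u¹⁰v, u¹⁴v, u¹⁵v}.
No further products give new elements, so |G| = 32.

Answer: 32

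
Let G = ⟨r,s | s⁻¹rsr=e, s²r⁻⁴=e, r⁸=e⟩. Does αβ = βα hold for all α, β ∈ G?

r·s = rs but s·r = r³s⁻¹, so r·s ≠ s·r and G is not abelian.

Answer: No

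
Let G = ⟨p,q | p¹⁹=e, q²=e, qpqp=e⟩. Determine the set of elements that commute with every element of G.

An element z ∈ Z(G) iff z commutes with every generator.
For example e is central: e·p = p = p·e; e·q = q = q·e.
Whereas p ∉ Z(G) since p·q = pq ≠ p¹⁸q = q·p.
Checking each of the 38 elements this way gives Z(G) = {e}, of order 1.

Answer: {e}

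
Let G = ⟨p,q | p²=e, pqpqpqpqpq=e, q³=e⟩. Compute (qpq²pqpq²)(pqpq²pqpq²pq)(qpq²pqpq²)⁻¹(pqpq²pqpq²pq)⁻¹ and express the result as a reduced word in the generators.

[(qpq²pqpq²), (pqpq²pqpq²pq)] = (qpq²pqpq²)·(pqpq²pqpq²pq)·(qpq²pqpq²)⁻¹·(pqpq²pqpq²pq)⁻¹.
  (qpq²pqpq²) · (pqpq²pqpq²pq) = pqp
  (pqp) · (qpq²pqpq²) = q²pqpq²pq
  (q²pqpq²pq) · (pqpq²pqpq²pq) = pq²p

Answer: pq²p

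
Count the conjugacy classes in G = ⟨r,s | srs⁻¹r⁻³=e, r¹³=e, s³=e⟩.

The conjugacy classes (representative and size) are:
  [e] (size 1), [r] (size 3), [r⁵] (size 3), [r¹⁰] (size 3), [r⁸] (size 3), [r¹⁰s] (size 13), [r⁷s²] (size 13).
Class equation: 1 + 3 + 3 + 3 + 3 + 13 + 13 = 39 = |G|. So G has 7 conjugacy classes.

Answer: 7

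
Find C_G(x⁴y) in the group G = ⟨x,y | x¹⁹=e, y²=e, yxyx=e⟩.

⟨x⁴y⟩ ⊆ C_G(x⁴y) since powers of x⁴y commute with x⁴y; so |C_G(x⁴y)| ≥ |⟨x⁴y⟩| = 2.
By orbit–stabilizer, |C_G(x⁴y)| = |G| / |conj. class of x⁴y| = 38 / 19 = 2.
The 2 elements commuting with x⁴y are {e, x⁴y}.

Answer: {e, x⁴y}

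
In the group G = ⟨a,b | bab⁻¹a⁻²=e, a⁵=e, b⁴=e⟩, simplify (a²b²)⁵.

Compute successive powers of (a²b²), reducing at each step:
  (a²b²)²: (a²b²) · a² = b²;   (b²) · b² = e
  (a²b²)³: e · a² = a²;   (a²) · b² = a²b²
  (a²b²)⁴: (a²b²) · a² = b²;   (b²) · b² = e
  (a²b²)⁵: e · a² = a²;   (a²) · b² = a²b²

Answer: a²b²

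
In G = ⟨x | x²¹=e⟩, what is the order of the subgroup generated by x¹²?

|⟨x¹²⟩| equals the order of x¹². Compute successive powers until reaching e:
  (x¹²)¹ = x¹², (x¹²)² = x³, (x¹²)³ = x¹⁵, (x¹²)⁴ = x⁶, (x¹²)⁵ = x¹⁸, (x¹²)⁶ = x⁹, (x¹²)⁷ = e.
The smallest positive k with (x¹²)ᵏ = e is 7, so |⟨x¹²⟩| = 7.

Answer: 7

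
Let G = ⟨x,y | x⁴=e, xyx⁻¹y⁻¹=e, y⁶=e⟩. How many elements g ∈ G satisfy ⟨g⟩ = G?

⟨g⟩ = G would require ord(g) = |G| = 24, but the maximum element order in G is 12 < 24. So G is not cyclic and no single element generates it: the count is 0.

Answer: 0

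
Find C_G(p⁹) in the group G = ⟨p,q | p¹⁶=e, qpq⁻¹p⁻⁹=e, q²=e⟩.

⟨p⁹⟩ ⊆ C_G(p⁹) since powers of p⁹ commute with p⁹; so |C_G(p⁹)| ≥ |⟨p⁹⟩| = 16.
By orbit–stabilizer, |C_G(p⁹)| = |G| / |conj. class of p⁹| = 32 / 2 = 16.
The 16 elements commuting with p⁹ are {e, p, p², p³, p⁴, p⁵, p⁶, p⁷, p⁸, p⁹, p¹⁰, p¹¹, p¹², p¹³, p¹⁴, p¹⁵}.

Answer: {e, p, p², p³, p⁴, p⁵, p⁶, p⁷, p⁸, p⁹, p¹⁰, p¹¹, p¹², p¹³, p¹⁴, p¹⁵}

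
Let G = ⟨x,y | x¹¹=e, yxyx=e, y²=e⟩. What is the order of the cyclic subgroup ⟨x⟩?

|⟨x⟩| equals the order of x. Compute successive powers until reaching e:
  x¹ = x, x² = x², x³ = x³, x⁴ = x⁴, x⁵ = x⁵, x⁶ = x⁶, x⁷ = x⁷, x⁸ = x⁸, x⁹ = x⁹, x¹⁰ = x¹⁰, x¹¹ = e.
The smallest positive k with xᵏ = e is 11, so |⟨x⟩| = 11.

Answer: 11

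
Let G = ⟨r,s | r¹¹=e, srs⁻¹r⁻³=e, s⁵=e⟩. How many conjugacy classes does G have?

The conjugacy classes (representative and size) are:
  [e] (size 1), [r³] (size 5), [r⁶] (size 5), [r⁷s] (size 11), [r⁹s²] (size 11), [r⁷s³] (size 11), [r⁷s⁴] (size 11).
Class equation: 1 + 5 + 5 + 11 + 11 + 11 + 11 = 55 = |G|. So G has 7 conjugacy classes.

Answer: 7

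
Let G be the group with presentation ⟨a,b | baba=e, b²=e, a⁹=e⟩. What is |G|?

Enumerate words in the generators, reducing via the relations: the distinct elements are
  {a, b, e, ab, a², a³, a⁴, a⁵, a⁶, a⁷, a⁸, a²b, a³b, a⁴b, a⁵b, a⁶b, a⁷b, a⁸b}.
No further products give new elements, so |G| = 18.

Answer: 18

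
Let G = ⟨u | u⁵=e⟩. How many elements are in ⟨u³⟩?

|⟨u³⟩| equals the order of u³. Compute successive powers until reaching e:
  (u³)¹ = u³, (u³)² = u, (u³)³ = u⁴, (u³)⁴ = u², (u³)⁵ = e.
The smallest positive k with (u³)ᵏ = e is 5, so |⟨u³⟩| = 5.

Answer: 5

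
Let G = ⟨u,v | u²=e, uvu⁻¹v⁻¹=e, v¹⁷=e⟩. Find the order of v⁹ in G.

Compute successive powers until reaching e:
  (v⁹)¹ = v⁹, (v⁹)² = v, (v⁹)³ = v¹⁰, (v⁹)⁴ = v², (v⁹)⁵ = v¹¹, (v⁹)⁶ = v³, (v⁹)⁷ = v¹², (v⁹)⁸ = v⁴, (v⁹)⁹ = v¹³, (v⁹)¹⁰ = v⁵, (v⁹)¹¹ = v¹⁴, (v⁹)¹² = v⁶, (v⁹)¹³ = v¹⁵, (v⁹)¹⁴ = v⁷, (v⁹)¹⁵ = v¹⁶, (v⁹)¹⁶ = v⁸, (v⁹)¹⁷ = e.
The smallest positive k with (v⁹)ᵏ = e is 17.

Answer: 17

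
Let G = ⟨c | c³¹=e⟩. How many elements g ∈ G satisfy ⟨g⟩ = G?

G is cyclic of order 31. An element generates G iff its order is 31, and a cyclic group of order 31 has exactly φ(31) = 30 such elements.

Answer: 30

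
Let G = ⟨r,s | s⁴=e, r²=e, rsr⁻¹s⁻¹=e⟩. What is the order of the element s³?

Compute successive powers until reaching e:
  (s³)¹ = s³, (s³)² = s², (s³)³ = s, (s³)⁴ = e.
The smallest positive k with (s³)ᵏ = e is 4.

Answer: 4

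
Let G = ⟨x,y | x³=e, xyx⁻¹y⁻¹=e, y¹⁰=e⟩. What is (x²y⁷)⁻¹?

The order of (x²y⁷) is 30 (smallest k with (x²y⁷)ᵏ = e), so (x²y⁷)⁻¹ = (x²y⁷)²⁹ = xy³.
Check: (x²y⁷) · (xy³) → (x²y⁷) · x = y⁷;   (y⁷) · y³ = e, giving e as required.

Answer: xy³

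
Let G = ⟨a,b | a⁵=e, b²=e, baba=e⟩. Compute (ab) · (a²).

Compute (ab) · (a²) by multiplying left to right and reducing via the relations at each step:
  (ab) · a² = a⁴b

Answer: a⁴b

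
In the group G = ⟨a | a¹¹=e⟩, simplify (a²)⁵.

Compute successive powers of (a²), reducing at each step:
  (a²)²: (a²) · a² = a⁴
  (a²)³: (a⁴) · a² = a⁶
  (a²)⁴: (a⁶) · a² = a⁸
  (a²)⁵: (a⁸) · a² = a¹⁰

Answer: a¹⁰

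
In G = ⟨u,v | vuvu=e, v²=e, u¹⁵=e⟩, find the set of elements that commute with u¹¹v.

⟨u¹¹v⟩ ⊆ C_G(u¹¹v) since powers of u¹¹v commute with u¹¹v; so |C_G(u¹¹v)| ≥ |⟨u¹¹v⟩| = 2.
By orbit–stabilizer, |C_G(u¹¹v)| = |G| / |conj. class of u¹¹v| = 30 / 15 = 2.
The 2 elements commuting with u¹¹v are {e, u¹¹v}.

Answer: {e, u¹¹v}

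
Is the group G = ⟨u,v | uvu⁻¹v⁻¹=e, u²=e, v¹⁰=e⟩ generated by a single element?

|G| = 20, but the maximum element order in G is 10 < 20. No single element generates all of G, so G is not cyclic.

Answer: No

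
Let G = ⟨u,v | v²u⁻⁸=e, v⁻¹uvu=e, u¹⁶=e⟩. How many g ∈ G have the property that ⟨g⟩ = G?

⟨g⟩ = G would require ord(g) = |G| = 32, but the maximum element order in G is 16 < 32. So G is not cyclic and no single element generates it: the count is 0.

Answer: 0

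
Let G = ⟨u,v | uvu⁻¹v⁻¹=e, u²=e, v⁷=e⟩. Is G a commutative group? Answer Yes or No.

Each pair of generators commutes: u·v = uv = v·u. Since the generators pairwise commute, every element of G commutes with every other, so G is abelian.

Answer: Yes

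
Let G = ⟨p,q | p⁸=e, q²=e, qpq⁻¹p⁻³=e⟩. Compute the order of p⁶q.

Compute successive powers until reaching e:
  (p⁶q)¹ = p⁶q, (p⁶q)² = e.
The smallest positive k with (p⁶q)ᵏ = e is 2.

Answer: 2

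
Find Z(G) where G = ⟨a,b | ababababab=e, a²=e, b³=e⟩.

An element z ∈ Z(G) iff z commutes with every generator.
For example e is central: e·a = a = a·e; e·b = b = b·e.
Whereas a ∉ Z(G) since a·b = ab ≠ ba = b·a.
Checking each of the 60 elements this way gives Z(G) = {e}, of order 1.

Answer: {e}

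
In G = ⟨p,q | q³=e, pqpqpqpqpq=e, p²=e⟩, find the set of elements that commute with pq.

⟨pq⟩ ⊆ C_G(pq) since powers of pq commute with pq; so |C_G(pq)| ≥ |⟨pq⟩| = 5.
By orbit–stabilizer, |C_G(pq)| = |G| / |conj. class of pq| = 60 / 12 = 5.
The 5 elements commuting with pq are {e, pq, pqpq, q²pq²p, q²p}.

Answer: {e, pq, pqpq, q²pq²p, q²p}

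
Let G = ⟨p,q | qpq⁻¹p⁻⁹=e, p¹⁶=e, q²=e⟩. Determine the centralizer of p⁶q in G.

⟨p⁶q⟩ ⊆ C_G(p⁶q) since powers of p⁶q commute with p⁶q; so |C_G(p⁶q)| ≥ |⟨p⁶q⟩| = 8.
By orbit–stabilizer, |C_G(p⁶q)| = |G| / |conj. class of p⁶q| = 32 / 2 = 16.
The 16 elements commuting with p⁶q are {e, p², p⁴, p⁶, p⁸, p¹⁰, p¹², p¹⁴, q, p¹⁰q, p²q, p¹²q, p⁴q, p¹⁴q, p⁶q, p⁸q}.

Answer: {e, p², p⁴, p⁶, p⁸, p¹⁰, p¹², p¹⁴, q, p¹⁰q, p²q, p¹²q, p⁴q, p¹⁴q, p⁶q, p⁸q}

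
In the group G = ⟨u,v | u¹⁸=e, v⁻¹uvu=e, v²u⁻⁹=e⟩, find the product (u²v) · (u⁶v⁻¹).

Compute (u²v) · (u⁶v⁻¹) by multiplying left to right and reducing via the relations at each step:
  (u²v) · u⁶ = u⁵v⁻¹
  (u⁵v⁻¹) · v⁻¹ = u¹⁴

Answer: u¹⁴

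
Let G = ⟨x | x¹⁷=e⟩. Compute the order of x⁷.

Compute successive powers until reaching e:
  (x⁷)¹ = x⁷, (x⁷)² = x¹⁴, (x⁷)³ = x⁴, (x⁷)⁴ = x¹¹, (x⁷)⁵ = x, (x⁷)⁶ = x⁸, (x⁷)⁷ = x¹⁵, (x⁷)⁸ = x⁵, (x⁷)⁹ = x¹², (x⁷)¹⁰ = x², (x⁷)¹¹ = x⁹, (x⁷)¹² = x¹⁶, (x⁷)¹³ = x⁶, (x⁷)¹⁴ = x¹³, (x⁷)¹⁵ = x³, (x⁷)¹⁶ = x¹⁰, (x⁷)¹⁷ = e.
The smallest positive k with (x⁷)ᵏ = e is 17.

Answer: 17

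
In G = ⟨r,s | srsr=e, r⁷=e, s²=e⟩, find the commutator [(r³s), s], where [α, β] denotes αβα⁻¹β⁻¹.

[(r³s), s] = (r³s)·s·(r³s)⁻¹·s⁻¹.
  (r³s) · s = r³
  (r³) · (r³s) = r⁶s
  (r⁶s) · s = r⁶

Answer: r⁶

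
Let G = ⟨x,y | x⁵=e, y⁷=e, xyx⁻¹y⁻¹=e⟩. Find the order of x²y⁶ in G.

Compute successive powers until reaching e:
  (x²y⁶)¹ = x²y⁶, (x²y⁶)² = x⁴y⁵, (x²y⁶)³ = xy⁴, (x²y⁶)⁴ = x³y³, (x²y⁶)⁵ = y², (x²y⁶)⁶ = x²y, (x²y⁶)⁷ = x⁴, (x²y⁶)⁸ = xy⁶, (x²y⁶)⁹ = x³y⁵, (x²y⁶)¹⁰ = y⁴, (x²y⁶)¹¹ = x²y³, (x²y⁶)¹² = x⁴y², (x²y⁶)¹³ = xy, (x²y⁶)¹⁴ = x³, (x²y⁶)¹⁵ = y⁶, (x²y⁶)¹⁶ = x²y⁵, (x²y⁶)¹⁷ = x⁴y⁴, (x²y⁶)¹⁸ = xy³, (x²y⁶)¹⁹ = x³y², (x²y⁶)²⁰ = y, (x²y⁶)²¹ = x², (x²y⁶)²² = x⁴y⁶, (x²y⁶)²³ = xy⁵, (x²y⁶)²⁴ = x³y⁴, (x²y⁶)²⁵ = y³, (x²y⁶)²⁶ = x²y², (x²y⁶)²⁷ = x⁴y, (x²y⁶)²⁸ = x, (x²y⁶)²⁹ = x³y⁶, (x²y⁶)³⁰ = y⁵, (x²y⁶)³¹ = x²y⁴, (x²y⁶)³² = x⁴y³, (x²y⁶)³³ = xy², (x²y⁶)³⁴ = x³y, (x²y⁶)³⁵ = e.
The smallest positive k with (x²y⁶)ᵏ = e is 35.

Answer: 35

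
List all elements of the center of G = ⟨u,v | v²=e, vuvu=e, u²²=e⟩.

An element z ∈ Z(G) iff z commutes with every generator.
For example u¹¹ is central: (u¹¹)·u = u¹² = u·(u¹¹); (u¹¹)·v = u¹¹v = v·(u¹¹).
Whereas u ∉ Z(G) since u·v = uv ≠ u²¹v = v·u.
Checking each of the 44 elements this way gives Z(G) = {e, u¹¹}, of order 2.

Answer: {e, u¹¹}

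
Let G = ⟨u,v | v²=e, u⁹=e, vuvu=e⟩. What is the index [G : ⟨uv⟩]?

First find ord(uv) by computing successive powers:
  (uv)¹ = uv, (uv)² = e.
So |⟨uv⟩| = ord(uv) = 2. With |G| = 18, by Lagrange [G : ⟨uv⟩] = 18/2 = 9.

Answer: 9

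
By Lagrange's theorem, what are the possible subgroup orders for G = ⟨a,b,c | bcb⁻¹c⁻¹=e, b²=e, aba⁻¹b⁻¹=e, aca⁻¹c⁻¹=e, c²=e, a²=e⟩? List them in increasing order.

|G| = 8 = 2³. By Lagrange's theorem the order of any subgroup divides 8; the divisors of 8 are 1, 2, 4, 8.

Answer: 1, 2, 4, 8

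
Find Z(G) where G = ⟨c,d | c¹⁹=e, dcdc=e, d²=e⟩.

An element z ∈ Z(G) iff z commutes with every generator.
For example e is central: e·c = c = c·e; e·d = d = d·e.
Whereas c ∉ Z(G) since c·d = cd ≠ c¹⁸d = d·c.
Checking each of the 38 elements this way gives Z(G) = {e}, of order 1.

Answer: {e}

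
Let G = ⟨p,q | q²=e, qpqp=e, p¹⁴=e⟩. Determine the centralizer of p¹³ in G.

⟨p¹³⟩ ⊆ C_G(p¹³) since powers of p¹³ commute with p¹³; so |C_G(p¹³)| ≥ |⟨p¹³⟩| = 14.
By orbit–stabilizer, |C_G(p¹³)| = |G| / |conj. class of p¹³| = 28 / 2 = 14.
The 14 elements commuting with p¹³ are {e, p, p², p³, p⁴, p⁵, p⁶, p⁷, p⁸, p⁹, p¹⁰, p¹¹, p¹², p¹³}.

Answer: {e, p, p², p³, p⁴, p⁵, p⁶, p⁷, p⁸, p⁹, p¹⁰, p¹¹, p¹², p¹³}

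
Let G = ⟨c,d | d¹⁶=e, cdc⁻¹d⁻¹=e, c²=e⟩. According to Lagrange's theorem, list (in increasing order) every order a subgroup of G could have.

|G| = 32 = 2⁵. By Lagrange's theorem the order of any subgroup divides 32; the divisors of 32 are 1, 2, 4, 8, 16, 32.

Answer: 1, 2, 4, 8, 16, 32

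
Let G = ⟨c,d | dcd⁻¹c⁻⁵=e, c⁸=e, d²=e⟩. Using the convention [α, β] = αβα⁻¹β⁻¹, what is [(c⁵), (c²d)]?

[(c⁵), (c²d)] = (c⁵)·(c²d)·(c⁵)⁻¹·(c²d)⁻¹.
  (c⁵) · (c²d) = c⁷d
  (c⁷d) · (c³) = c⁶d
  (c⁶d) · (c⁶d) = c⁴

Answer: c⁴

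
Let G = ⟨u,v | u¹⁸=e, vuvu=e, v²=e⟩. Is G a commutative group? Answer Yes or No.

u·v = uv but v·u = u¹⁷v, so u·v ≠ v·u and G is not abelian.

Answer: No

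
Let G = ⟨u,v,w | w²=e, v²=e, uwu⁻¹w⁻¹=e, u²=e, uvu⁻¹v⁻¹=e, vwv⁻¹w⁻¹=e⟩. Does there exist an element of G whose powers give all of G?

|G| = 8, but the maximum element order in G is 2 < 8. No single element generates all of G, so G is not cyclic.

Answer: No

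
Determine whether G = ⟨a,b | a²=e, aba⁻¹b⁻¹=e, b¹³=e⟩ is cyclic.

|G| = 26. The element ab has order 26 (its powers give 26 distinct elements), so ⟨ab⟩ = G and G is cyclic.

Answer: Yes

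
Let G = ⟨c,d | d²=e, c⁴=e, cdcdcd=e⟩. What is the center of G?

An element z ∈ Z(G) iff z commutes with every generator.
For example e is central: e·c = c = c·e; e·d = d = d·e.
Whereas c ∉ Z(G) since c·d = cd ≠ dc = d·c.
Checking each of the 24 elements this way gives Z(G) = {e}, of order 1.

Answer: {e}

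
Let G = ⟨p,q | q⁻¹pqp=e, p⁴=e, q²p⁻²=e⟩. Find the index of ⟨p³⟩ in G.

First find ord(p³) by computing successive powers:
  (p³)¹ = p³, (p³)² = p², (p³)³ = p, (p³)⁴ = e.
So |⟨p³⟩| = ord(p³) = 4. With |G| = 8, by Lagrange [G : ⟨p³⟩] = 8/4 = 2.

Answer: 2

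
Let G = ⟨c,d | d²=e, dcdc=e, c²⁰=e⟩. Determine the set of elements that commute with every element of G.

An element z ∈ Z(G) iff z commutes with every generator.
For example c¹⁰ is central: (c¹⁰)·c = c¹¹ = c·(c¹⁰); (c¹⁰)·d = c¹⁰d = d·(c¹⁰).
Whereas c ∉ Z(G) since c·d = cd ≠ c¹⁹d = d·c.
Checking each of the 40 elements this way gives Z(G) = {e, c¹⁰}, of order 2.

Answer: {e, c¹⁰}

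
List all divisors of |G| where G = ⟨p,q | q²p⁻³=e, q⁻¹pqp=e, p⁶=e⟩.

|G| = 12 = 2² · 3. By Lagrange's theorem the order of any subgroup divides 12; the divisors of 12 are 1, 2, 3, 4, 6, 12.

Answer: 1, 2, 3, 4, 6, 12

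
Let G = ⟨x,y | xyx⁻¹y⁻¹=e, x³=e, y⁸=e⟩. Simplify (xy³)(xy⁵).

Compute (xy³) · (xy⁵) by multiplying left to right and reducing via the relations at each step:
  (xy³) · x = x²y³
  (x²y³) · y⁵ = x²

Answer: x²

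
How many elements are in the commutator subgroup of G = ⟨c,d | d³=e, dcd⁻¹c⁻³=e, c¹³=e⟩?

G' = [G, G] is generated by all commutators. The generator-pair commutators are: [c, d] = c¹¹.
The subgroup they normally generate is {e, c, c², c³, c⁴, c⁵, c⁶, c⁷, c⁸, c⁹, c¹⁰, c¹¹, c¹²}, of order 13.
Check: |G/G'| = 39/13 = 3 is the order of the abelianisation.

Answer: 13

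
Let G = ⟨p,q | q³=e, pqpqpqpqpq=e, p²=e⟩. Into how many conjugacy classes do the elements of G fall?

The conjugacy classes (representative and size) are:
  [e] (size 1), [pqpq²pqpq²p] (size 15), [qpqpq²p] (size 20), [pq²pq²p] (size 12), [q²pqpq²] (size 12).
Class equation: 1 + 15 + 20 + 12 + 12 = 60 = |G|. So G has 5 conjugacy classes.

Answer: 5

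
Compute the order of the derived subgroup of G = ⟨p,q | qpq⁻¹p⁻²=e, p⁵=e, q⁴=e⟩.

G' = [G, G] is generated by all commutators. The generator-pair commutators are: [p, q] = p⁴.
The subgroup they normally generate is {e, p, p², p³, p⁴}, of order 5.
Check: |G/G'| = 20/5 = 4 is the order of the abelianisation.

Answer: 5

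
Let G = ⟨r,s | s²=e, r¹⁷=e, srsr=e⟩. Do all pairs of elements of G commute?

r·s = rs but s·r = r¹⁶s, so r·s ≠ s·r and G is not abelian.

Answer: No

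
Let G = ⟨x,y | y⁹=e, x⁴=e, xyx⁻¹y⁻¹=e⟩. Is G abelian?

Each pair of generators commutes: x·y = xy = y·x. Since the generators pairwise commute, every element of G commutes with every other, so G is abelian.

Answer: Yes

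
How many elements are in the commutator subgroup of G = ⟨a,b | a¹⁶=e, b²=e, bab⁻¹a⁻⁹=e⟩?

G' = [G, G] is generated by all commutators. The generator-pair commutators are: [a, b] = a⁸.
The subgroup they normally generate is {e, a⁸}, of order 2.
Check: |G/G'| = 32/2 = 16 is the order of the abelianisation.

Answer: 2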